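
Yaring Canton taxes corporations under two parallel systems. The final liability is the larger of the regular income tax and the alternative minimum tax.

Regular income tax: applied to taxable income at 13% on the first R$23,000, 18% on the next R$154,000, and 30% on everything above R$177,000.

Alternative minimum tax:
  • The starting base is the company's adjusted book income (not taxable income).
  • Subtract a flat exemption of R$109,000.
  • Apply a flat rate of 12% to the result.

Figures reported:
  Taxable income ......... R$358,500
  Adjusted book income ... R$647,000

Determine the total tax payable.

Alternative minimum tax:
  Base (adjusted book income): R$647,000
  Less exemption R$109,000 → base R$538,000
  R$538,000 × 12% = R$64,560

Regular income tax:
  R$23,000 × 13% = R$2,990
  R$154,000 × 18% = R$27,720
  R$181,500 × 30% = R$54,450
  → R$85,160

R$85,160 > R$64,560, so the regular income tax governs.

R$85,160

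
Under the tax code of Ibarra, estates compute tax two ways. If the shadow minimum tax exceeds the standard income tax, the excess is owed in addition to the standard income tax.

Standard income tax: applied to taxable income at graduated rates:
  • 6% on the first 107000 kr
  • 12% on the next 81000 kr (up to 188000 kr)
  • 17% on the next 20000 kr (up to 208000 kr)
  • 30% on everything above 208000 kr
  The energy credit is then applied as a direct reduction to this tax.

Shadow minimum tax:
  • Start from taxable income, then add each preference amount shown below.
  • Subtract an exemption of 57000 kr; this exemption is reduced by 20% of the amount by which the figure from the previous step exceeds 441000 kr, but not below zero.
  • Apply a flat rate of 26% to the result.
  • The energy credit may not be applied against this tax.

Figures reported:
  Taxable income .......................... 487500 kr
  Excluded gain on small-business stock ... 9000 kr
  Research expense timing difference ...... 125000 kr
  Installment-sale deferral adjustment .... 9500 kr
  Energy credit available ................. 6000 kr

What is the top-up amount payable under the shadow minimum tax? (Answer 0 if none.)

Standard income tax:
  107000 kr × 6% = 6420 kr
  81000 kr × 12% = 9720 kr
  20000 kr × 17% = 3400 kr
  279500 kr × 30% = 83850 kr
  → 103390 kr
  Less energy credit 6000 kr → 97390 kr

Shadow minimum tax:
  Adjusted income: 487500 kr + 9000 kr + 125000 kr + 9500 kr = 631000 kr
  Exemption: 57000 kr − 20% × (631000 kr − 441000 kr) = 57000 kr − 38000 kr = 19000 kr
  Base: 631000 kr − 19000 kr = 612000 kr
  612000 kr × 26% = 159120 kr

Excess of shadow minimum tax over standard income tax: 159120 kr − 97390 kr = 61730 kr.

61730 kr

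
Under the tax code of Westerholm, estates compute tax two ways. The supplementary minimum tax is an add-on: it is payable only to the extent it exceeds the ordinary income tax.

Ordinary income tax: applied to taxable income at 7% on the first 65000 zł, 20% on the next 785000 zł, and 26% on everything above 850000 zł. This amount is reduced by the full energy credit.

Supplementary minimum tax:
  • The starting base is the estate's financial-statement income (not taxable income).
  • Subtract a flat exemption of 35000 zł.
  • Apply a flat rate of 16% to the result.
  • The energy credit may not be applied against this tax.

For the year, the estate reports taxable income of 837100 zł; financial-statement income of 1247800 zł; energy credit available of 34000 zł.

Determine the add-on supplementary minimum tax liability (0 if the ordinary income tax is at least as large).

Supplementary minimum tax:
  Base (financial-statement income): 1247800 zł
  Less exemption 35000 zł → base 1212800 zł
  1212800 zł × 16% = 194048 zł

Ordinary income tax:
  65000 zł × 7% = 4550 zł
  772100 zł × 20% = 154420 zł
  → 158970 zł
  Less energy credit 34000 zł → 124970 zł

Excess of supplementary minimum tax over ordinary income tax: 194048 zł − 124970 zł = 69078 zł.

69078 zł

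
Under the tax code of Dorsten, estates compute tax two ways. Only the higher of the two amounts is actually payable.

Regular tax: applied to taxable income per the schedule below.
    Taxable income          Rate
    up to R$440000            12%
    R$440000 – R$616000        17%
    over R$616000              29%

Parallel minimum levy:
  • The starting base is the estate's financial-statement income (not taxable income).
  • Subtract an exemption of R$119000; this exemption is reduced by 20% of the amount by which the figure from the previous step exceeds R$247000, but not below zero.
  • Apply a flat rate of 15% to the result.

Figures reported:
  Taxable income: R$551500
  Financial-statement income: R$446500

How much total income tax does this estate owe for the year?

R$71755

Regular tax:
  R$440000 × 12% = R$52800
  R$111500 × 17% = R$18955
  → R$71755

Parallel minimum levy:
  Base (financial-statement income): R$446500
  Exemption: R$119000 − 20% × (R$446500 − R$247000) = R$119000 − R$39900 = R$79100
  Base: R$446500 − R$79100 = R$367400
  R$367400 × 15% = R$55110

R$71755 > R$55110, so the regular tax governs.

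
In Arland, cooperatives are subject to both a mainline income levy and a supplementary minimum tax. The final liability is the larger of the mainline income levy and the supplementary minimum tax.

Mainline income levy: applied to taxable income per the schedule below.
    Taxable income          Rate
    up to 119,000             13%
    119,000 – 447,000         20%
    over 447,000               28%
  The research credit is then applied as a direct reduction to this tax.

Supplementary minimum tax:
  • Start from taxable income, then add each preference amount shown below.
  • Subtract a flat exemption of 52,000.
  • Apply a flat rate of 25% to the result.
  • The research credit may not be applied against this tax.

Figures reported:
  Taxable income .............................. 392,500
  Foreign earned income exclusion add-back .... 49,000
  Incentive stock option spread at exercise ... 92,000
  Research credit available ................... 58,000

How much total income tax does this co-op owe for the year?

Mainline income levy:
  119,000 × 13% = 15,470
  273,500 × 20% = 54,700
  → 70,170
  Less research credit 58,000 → 12,170

Supplementary minimum tax:
  Adjusted income: 392,500 + 49,000 + 92,000 = 533,500
  Less exemption 52,000 → base 481,500
  481,500 × 25% = 120,375

120,375 > 12,170, so the supplementary minimum tax is the binding amount.

120,375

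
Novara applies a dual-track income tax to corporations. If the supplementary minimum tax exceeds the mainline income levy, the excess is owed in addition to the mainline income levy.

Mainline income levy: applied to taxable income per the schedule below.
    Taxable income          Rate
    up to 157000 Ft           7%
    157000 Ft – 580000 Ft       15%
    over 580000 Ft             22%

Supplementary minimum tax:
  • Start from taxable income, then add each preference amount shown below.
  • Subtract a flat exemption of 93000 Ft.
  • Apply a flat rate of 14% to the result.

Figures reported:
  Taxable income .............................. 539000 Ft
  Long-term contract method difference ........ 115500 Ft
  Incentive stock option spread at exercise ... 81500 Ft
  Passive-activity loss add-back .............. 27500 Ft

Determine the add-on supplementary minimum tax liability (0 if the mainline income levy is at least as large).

Mainline income levy:
  157000 Ft × 7% = 10990 Ft
  382000 Ft × 15% = 57300 Ft
  → 68290 Ft

Supplementary minimum tax:
  Adjusted income: 539000 Ft + 115500 Ft + 81500 Ft + 27500 Ft = 763500 Ft
  Less exemption 93000 Ft → base 670500 Ft
  670500 Ft × 14% = 93870 Ft

Excess of supplementary minimum tax over mainline income levy: 93870 Ft − 68290 Ft = 25580 Ft.

25580 Ft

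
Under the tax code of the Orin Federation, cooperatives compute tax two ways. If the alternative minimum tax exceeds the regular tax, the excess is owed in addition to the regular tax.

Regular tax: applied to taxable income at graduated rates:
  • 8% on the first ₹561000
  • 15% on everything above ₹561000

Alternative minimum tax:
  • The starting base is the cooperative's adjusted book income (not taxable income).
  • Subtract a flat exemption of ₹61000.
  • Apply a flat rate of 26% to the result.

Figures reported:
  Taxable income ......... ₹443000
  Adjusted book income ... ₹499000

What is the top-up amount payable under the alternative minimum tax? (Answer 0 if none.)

₹78440

Regular tax:
  ₹443000 × 8% = ₹35440

Alternative minimum tax:
  Base (adjusted book income): ₹499000
  Less exemption ₹61000 → base ₹438000
  ₹438000 × 26% = ₹113880

Excess of alternative minimum tax over regular tax: ₹113880 − ₹35440 = ₹78440.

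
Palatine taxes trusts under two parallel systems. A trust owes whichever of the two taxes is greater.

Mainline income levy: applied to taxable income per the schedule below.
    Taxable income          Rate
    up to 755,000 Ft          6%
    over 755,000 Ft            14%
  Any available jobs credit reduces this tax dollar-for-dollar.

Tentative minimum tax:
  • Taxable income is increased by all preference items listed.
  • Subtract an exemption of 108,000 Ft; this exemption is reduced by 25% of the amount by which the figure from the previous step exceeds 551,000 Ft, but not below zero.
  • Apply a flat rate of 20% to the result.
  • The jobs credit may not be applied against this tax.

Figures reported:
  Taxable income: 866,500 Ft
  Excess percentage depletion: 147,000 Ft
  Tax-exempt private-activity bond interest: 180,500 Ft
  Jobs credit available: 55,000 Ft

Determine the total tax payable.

238,800 Ft

Tentative minimum tax:
  Adjusted income: 866,500 Ft + 147,000 Ft + 180,500 Ft = 1,194,000 Ft
  Exemption: 25% × (1,194,000 Ft − 551,000 Ft) = 160,750 Ft ≥ 108,000 Ft, so the exemption is fully phased out
  Base: 1,194,000 Ft − 0 Ft = 1,194,000 Ft
  1,194,000 Ft × 20% = 238,800 Ft

Mainline income levy:
  755,000 Ft × 6% = 45,300 Ft
  111,500 Ft × 14% = 15,610 Ft
  → 60,910 Ft
  Less jobs credit 55,000 Ft → 5,910 Ft

238,800 Ft > 5,910 Ft, so the tentative minimum tax is the binding amount.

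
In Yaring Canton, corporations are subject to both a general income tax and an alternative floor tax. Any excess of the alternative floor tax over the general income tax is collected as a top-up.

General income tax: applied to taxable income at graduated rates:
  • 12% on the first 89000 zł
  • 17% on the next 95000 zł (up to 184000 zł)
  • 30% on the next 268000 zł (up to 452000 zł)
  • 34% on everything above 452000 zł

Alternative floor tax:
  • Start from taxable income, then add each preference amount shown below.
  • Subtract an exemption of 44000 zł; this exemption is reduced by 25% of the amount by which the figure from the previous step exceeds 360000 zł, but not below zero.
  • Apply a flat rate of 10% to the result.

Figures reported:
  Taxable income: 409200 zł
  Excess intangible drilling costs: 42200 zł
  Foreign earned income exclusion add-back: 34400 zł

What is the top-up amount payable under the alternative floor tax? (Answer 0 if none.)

General income tax:
  89000 zł × 12% = 10680 zł
  95000 zł × 17% = 16150 zł
  225200 zł × 30% = 67560 zł
  → 94390 zł

Alternative floor tax:
  Adjusted income: 409200 zł + 42200 zł + 34400 zł = 485800 zł
  Exemption: 44000 zł − 25% × (485800 zł − 360000 zł) = 44000 zł − 31450 zł = 12550 zł
  Base: 485800 zł − 12550 zł = 473250 zł
  473250 zł × 10% = 47325 zł

47325 zł ≤ 94390 zł, so no add-on is due.

0 zł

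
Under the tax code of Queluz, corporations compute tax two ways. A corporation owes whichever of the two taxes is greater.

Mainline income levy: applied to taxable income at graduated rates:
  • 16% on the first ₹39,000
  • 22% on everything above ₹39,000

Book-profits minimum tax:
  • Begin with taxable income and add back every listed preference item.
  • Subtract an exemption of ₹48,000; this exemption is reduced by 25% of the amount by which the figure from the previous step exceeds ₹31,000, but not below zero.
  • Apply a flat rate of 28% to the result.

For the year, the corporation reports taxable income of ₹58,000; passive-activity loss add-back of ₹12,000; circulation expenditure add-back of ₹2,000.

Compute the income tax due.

₹10,420

Book-profits minimum tax:
  Adjusted income: ₹58,000 + ₹12,000 + ₹2,000 = ₹72,000
  Exemption: ₹48,000 − 25% × (₹72,000 − ₹31,000) = ₹48,000 − ₹10,250 = ₹37,750
  Base: ₹72,000 − ₹37,750 = ₹34,250
  ₹34,250 × 28% = ₹9,590

Mainline income levy:
  ₹39,000 × 16% = ₹6,240
  ₹19,000 × 22% = ₹4,180
  → ₹10,420

₹10,420 > ₹9,590, so the mainline income levy governs.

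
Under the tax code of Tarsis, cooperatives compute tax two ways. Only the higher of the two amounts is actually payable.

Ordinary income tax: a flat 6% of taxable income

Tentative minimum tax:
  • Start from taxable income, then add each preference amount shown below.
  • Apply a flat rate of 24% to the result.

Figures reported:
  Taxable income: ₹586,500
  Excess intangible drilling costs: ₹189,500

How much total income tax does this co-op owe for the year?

Ordinary income tax:
  ₹586,500 × 6% = ₹35,190

Tentative minimum tax:
  Adjusted income: ₹586,500 + ₹189,500 = ₹776,000
  ₹776,000 × 24% = ₹186,240

₹186,240 > ₹35,190, so the tentative minimum tax is the binding amount.

₹186,240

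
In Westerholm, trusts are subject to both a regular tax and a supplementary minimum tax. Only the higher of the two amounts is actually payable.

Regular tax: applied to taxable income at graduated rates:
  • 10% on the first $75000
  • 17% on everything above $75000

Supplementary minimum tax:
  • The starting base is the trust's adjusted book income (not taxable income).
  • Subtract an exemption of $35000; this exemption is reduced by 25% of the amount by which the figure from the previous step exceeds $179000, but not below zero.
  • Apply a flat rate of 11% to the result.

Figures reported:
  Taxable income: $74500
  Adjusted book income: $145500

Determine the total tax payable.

Regular tax:
  $74500 × 10% = $7450

Supplementary minimum tax:
  Base (adjusted book income): $145500
  Exemption: $145500 ≤ $179000, so full $35000 applies
  Base: $145500 − $35000 = $110500
  $110500 × 11% = $12155

$12155 > $7450, so the supplementary minimum tax is the binding amount.

$12155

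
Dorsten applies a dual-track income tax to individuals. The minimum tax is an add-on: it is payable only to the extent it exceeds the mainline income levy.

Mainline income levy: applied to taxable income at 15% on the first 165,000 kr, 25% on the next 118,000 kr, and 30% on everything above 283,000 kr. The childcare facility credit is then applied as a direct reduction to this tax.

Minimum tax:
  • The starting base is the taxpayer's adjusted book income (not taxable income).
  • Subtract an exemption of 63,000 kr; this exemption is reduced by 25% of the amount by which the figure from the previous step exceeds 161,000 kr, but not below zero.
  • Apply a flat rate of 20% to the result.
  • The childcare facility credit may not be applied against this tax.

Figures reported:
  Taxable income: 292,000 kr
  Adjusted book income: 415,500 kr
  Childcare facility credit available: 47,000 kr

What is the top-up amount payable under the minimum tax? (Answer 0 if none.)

73,150 kr

Minimum tax:
  Base (adjusted book income): 415,500 kr
  Exemption: 25% × (415,500 kr − 161,000 kr) = 63,625 kr ≥ 63,000 kr, so the exemption is fully phased out
  Base: 415,500 kr − 0 kr = 415,500 kr
  415,500 kr × 20% = 83,100 kr

Mainline income levy:
  165,000 kr × 15% = 24,750 kr
  118,000 kr × 25% = 29,500 kr
  9,000 kr × 30% = 2,700 kr
  → 56,950 kr
  Less childcare facility credit 47,000 kr → 9,950 kr

Excess of minimum tax over mainline income levy: 83,100 kr − 9,950 kr = 73,150 kr.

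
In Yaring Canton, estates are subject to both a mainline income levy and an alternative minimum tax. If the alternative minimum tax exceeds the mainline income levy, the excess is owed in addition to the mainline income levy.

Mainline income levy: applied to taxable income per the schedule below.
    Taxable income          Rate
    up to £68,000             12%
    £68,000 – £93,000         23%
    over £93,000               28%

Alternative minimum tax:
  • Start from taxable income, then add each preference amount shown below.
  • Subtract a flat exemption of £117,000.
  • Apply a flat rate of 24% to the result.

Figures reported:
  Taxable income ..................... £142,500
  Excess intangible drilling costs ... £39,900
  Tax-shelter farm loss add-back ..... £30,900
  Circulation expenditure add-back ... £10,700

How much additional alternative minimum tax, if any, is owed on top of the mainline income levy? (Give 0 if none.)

£0

Alternative minimum tax:
  Adjusted income: £142,500 + £39,900 + £30,900 + £10,700 = £224,000
  Less exemption £117,000 → base £107,000
  £107,000 × 24% = £25,680

Mainline income levy:
  £68,000 × 12% = £8,160
  £25,000 × 23% = £5,750
  £49,500 × 28% = £13,860
  → £27,770

£25,680 ≤ £27,770, so no add-on is due.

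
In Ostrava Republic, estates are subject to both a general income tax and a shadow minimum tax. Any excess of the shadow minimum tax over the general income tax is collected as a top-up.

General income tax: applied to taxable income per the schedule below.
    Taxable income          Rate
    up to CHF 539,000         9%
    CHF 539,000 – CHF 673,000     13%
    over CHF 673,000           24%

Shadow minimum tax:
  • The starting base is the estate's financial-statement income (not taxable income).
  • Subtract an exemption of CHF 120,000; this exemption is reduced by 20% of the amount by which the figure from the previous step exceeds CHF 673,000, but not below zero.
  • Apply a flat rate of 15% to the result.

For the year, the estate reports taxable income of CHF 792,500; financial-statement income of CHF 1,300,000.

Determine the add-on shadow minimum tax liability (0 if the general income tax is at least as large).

CHF 100,390

Shadow minimum tax:
  Base (financial-statement income): CHF 1,300,000
  Exemption: 20% × (CHF 1,300,000 − CHF 673,000) = CHF 125,400 ≥ CHF 120,000, so the exemption is fully phased out
  Base: CHF 1,300,000 − CHF 0 = CHF 1,300,000
  CHF 1,300,000 × 15% = CHF 195,000

General income tax:
  CHF 539,000 × 9% = CHF 48,510
  CHF 134,000 × 13% = CHF 17,420
  CHF 119,500 × 24% = CHF 28,680
  → CHF 94,610

Excess of shadow minimum tax over general income tax: CHF 195,000 − CHF 94,610 = CHF 100,390.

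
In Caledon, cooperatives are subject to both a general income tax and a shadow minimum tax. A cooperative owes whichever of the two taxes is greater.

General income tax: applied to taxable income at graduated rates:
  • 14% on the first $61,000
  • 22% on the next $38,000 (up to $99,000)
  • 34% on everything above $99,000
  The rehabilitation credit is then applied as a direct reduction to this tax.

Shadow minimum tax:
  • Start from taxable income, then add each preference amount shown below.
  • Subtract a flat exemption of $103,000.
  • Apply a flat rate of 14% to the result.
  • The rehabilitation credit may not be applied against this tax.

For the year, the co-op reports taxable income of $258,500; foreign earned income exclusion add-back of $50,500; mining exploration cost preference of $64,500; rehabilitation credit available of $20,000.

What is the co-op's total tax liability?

$51,130

General income tax:
  $61,000 × 14% = $8,540
  $38,000 × 22% = $8,360
  $159,500 × 34% = $54,230
  → $71,130
  Less rehabilitation credit $20,000 → $51,130

Shadow minimum tax:
  Adjusted income: $258,500 + $50,500 + $64,500 = $373,500
  Less exemption $103,000 → base $270,500
  $270,500 × 14% = $37,870

$51,130 > $37,870, so the general income tax governs.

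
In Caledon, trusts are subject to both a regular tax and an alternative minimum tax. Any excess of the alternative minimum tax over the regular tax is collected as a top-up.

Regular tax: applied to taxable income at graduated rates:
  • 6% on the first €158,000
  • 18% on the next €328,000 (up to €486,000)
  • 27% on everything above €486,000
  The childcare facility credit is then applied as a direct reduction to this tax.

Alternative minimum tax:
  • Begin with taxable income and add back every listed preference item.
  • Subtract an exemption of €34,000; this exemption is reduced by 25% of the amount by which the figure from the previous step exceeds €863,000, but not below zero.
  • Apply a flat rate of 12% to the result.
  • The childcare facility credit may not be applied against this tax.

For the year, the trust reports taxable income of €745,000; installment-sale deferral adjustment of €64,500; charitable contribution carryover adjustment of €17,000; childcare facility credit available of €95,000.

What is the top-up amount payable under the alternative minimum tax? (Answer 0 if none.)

Regular tax:
  €158,000 × 6% = €9,480
  €328,000 × 18% = €59,040
  €259,000 × 27% = €69,930
  → €138,450
  Less childcare facility credit €95,000 → €43,450

Alternative minimum tax:
  Adjusted income: €745,000 + €64,500 + €17,000 = €826,500
  Exemption: €826,500 ≤ €863,000, so full €34,000 applies
  Base: €826,500 − €34,000 = €792,500
  €792,500 × 12% = €95,100

Excess of alternative minimum tax over regular tax: €95,100 − €43,450 = €51,650.

€51,650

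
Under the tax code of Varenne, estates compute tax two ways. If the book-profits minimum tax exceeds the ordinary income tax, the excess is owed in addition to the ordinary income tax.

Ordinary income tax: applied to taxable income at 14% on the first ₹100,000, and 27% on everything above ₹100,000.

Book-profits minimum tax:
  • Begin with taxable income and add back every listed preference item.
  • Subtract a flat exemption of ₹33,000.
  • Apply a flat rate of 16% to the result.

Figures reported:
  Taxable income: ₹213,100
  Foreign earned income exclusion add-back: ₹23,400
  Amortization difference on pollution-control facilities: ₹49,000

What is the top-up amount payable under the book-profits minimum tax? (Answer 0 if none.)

₹0

Ordinary income tax:
  ₹100,000 × 14% = ₹14,000
  ₹113,100 × 27% = ₹30,537
  → ₹44,537

Book-profits minimum tax:
  Adjusted income: ₹213,100 + ₹23,400 + ₹49,000 = ₹285,500
  Less exemption ₹33,000 → base ₹252,500
  ₹252,500 × 16% = ₹40,400

₹40,400 ≤ ₹44,537, so no add-on is due.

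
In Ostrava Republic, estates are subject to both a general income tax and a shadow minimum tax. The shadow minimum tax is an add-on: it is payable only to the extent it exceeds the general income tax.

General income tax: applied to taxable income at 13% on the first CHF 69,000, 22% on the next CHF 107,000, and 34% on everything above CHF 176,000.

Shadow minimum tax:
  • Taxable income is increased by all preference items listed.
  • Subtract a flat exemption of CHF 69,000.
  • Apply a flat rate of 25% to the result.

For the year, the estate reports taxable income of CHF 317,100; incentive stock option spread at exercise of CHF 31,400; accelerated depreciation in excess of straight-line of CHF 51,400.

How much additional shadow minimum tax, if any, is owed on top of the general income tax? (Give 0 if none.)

CHF 2,241

General income tax:
  CHF 69,000 × 13% = CHF 8,970
  CHF 107,000 × 22% = CHF 23,540
  CHF 141,100 × 34% = CHF 47,974
  → CHF 80,484

Shadow minimum tax:
  Adjusted income: CHF 317,100 + CHF 31,400 + CHF 51,400 = CHF 399,900
  Less exemption CHF 69,000 → base CHF 330,900
  CHF 330,900 × 25% = CHF 82,725

Excess of shadow minimum tax over general income tax: CHF 82,725 − CHF 80,484 = CHF 2,241.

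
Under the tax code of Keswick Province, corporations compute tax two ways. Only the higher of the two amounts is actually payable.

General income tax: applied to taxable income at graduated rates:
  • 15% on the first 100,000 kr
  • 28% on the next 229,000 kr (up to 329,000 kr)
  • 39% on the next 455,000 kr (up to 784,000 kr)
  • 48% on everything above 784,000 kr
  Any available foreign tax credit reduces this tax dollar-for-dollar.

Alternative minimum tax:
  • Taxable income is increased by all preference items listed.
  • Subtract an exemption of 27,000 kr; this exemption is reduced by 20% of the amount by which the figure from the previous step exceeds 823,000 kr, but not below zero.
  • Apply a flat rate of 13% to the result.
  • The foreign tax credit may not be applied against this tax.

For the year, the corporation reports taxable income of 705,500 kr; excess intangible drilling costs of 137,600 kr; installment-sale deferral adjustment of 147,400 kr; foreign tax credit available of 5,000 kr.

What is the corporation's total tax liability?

Alternative minimum tax:
  Adjusted income: 705,500 kr + 137,600 kr + 147,400 kr = 990,500 kr
  Exemption: 20% × (990,500 kr − 823,000 kr) = 33,500 kr ≥ 27,000 kr, so the exemption is fully phased out
  Base: 990,500 kr − 0 kr = 990,500 kr
  990,500 kr × 13% = 128,765 kr

General income tax:
  100,000 kr × 15% = 15,000 kr
  229,000 kr × 28% = 64,120 kr
  376,500 kr × 39% = 146,835 kr
  → 225,955 kr
  Less foreign tax credit 5,000 kr → 220,955 kr

220,955 kr > 128,765 kr, so the general income tax governs.

220,955 kr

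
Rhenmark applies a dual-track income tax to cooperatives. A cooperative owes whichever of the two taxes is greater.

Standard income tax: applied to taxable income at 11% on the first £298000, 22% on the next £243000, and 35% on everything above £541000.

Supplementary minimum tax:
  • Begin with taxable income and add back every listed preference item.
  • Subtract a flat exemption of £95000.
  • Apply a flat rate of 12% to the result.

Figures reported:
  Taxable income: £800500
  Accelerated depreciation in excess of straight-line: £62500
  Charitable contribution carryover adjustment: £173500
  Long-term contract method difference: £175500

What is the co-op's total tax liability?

£177065

Standard income tax:
  £298000 × 11% = £32780
  £243000 × 22% = £53460
  £259500 × 35% = £90825
  → £177065

Supplementary minimum tax:
  Adjusted income: £800500 + £62500 + £173500 + £175500 = £1212000
  Less exemption £95000 → base £1117000
  £1117000 × 12% = £134040

£177065 > £134040, so the standard income tax governs.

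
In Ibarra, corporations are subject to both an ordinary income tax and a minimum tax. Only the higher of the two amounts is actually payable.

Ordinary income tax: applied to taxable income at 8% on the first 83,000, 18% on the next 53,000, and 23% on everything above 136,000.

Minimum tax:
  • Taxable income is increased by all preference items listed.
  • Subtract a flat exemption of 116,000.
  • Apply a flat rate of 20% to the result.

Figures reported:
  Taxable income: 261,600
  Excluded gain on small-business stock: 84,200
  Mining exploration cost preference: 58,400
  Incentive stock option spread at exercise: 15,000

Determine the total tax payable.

Ordinary income tax:
  83,000 × 8% = 6,640
  53,000 × 18% = 9,540
  125,600 × 23% = 28,888
  → 45,068

Minimum tax:
  Adjusted income: 261,600 + 84,200 + 58,400 + 15,000 = 419,200
  Less exemption 116,000 → base 303,200
  303,200 × 20% = 60,640

60,640 > 45,068, so the minimum tax is the binding amount.

60,640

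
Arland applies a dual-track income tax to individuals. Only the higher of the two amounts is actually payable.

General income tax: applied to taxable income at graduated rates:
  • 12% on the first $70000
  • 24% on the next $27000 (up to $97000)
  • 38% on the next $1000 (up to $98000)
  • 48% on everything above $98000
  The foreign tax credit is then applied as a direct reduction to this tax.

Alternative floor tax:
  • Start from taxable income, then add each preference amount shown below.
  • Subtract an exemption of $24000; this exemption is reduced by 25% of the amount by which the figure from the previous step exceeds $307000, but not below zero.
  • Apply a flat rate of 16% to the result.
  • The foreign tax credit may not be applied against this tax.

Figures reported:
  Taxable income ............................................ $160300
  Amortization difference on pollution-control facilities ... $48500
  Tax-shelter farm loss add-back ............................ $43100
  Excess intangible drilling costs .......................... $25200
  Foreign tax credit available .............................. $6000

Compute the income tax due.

$40496

General income tax:
  $70000 × 12% = $8400
  $27000 × 24% = $6480
  $1000 × 38% = $380
  $62300 × 48% = $29904
  → $45164
  Less foreign tax credit $6000 → $39164

Alternative floor tax:
  Adjusted income: $160300 + $48500 + $43100 + $25200 = $277100
  Exemption: $277100 ≤ $307000, so full $24000 applies
  Base: $277100 − $24000 = $253100
  $253100 × 16% = $40496

$40496 > $39164, so the alternative floor tax is the binding amount.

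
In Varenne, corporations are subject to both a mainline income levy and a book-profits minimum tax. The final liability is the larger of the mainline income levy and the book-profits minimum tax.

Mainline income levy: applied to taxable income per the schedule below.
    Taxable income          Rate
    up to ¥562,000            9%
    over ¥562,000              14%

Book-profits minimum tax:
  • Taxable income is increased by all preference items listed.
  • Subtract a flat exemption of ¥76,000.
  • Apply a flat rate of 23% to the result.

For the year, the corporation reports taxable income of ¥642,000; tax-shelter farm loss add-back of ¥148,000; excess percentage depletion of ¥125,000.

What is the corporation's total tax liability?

¥192,970

Mainline income levy:
  ¥562,000 × 9% = ¥50,580
  ¥80,000 × 14% = ¥11,200
  → ¥61,780

Book-profits minimum tax:
  Adjusted income: ¥642,000 + ¥148,000 + ¥125,000 = ¥915,000
  Less exemption ¥76,000 → base ¥839,000
  ¥839,000 × 23% = ¥192,970

¥192,970 > ¥61,780, so the book-profits minimum tax is the binding amount.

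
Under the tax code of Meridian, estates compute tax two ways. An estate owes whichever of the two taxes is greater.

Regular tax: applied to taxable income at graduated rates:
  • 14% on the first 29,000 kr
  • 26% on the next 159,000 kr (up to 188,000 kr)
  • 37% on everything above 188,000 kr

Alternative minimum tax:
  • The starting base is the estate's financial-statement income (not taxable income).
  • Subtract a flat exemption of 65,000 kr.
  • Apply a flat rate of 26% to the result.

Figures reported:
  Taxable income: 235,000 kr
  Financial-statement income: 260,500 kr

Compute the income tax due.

62,790 kr

Regular tax:
  29,000 kr × 14% = 4,060 kr
  159,000 kr × 26% = 41,340 kr
  47,000 kr × 37% = 17,390 kr
  → 62,790 kr

Alternative minimum tax:
  Base (financial-statement income): 260,500 kr
  Less exemption 65,000 kr → base 195,500 kr
  195,500 kr × 26% = 50,830 kr

62,790 kr > 50,830 kr, so the regular tax governs.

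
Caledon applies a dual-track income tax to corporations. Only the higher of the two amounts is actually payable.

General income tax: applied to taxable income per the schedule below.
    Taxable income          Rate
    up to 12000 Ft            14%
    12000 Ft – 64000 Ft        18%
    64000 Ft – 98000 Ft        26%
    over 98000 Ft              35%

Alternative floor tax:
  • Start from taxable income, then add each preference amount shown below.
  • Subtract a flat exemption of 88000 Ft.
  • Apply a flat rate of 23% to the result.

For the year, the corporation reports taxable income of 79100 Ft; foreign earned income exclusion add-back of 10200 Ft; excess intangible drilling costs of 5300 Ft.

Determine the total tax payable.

General income tax:
  12000 Ft × 14% = 1680 Ft
  52000 Ft × 18% = 9360 Ft
  15100 Ft × 26% = 3926 Ft
  → 14966 Ft

Alternative floor tax:
  Adjusted income: 79100 Ft + 10200 Ft + 5300 Ft = 94600 Ft
  Less exemption 88000 Ft → base 6600 Ft
  6600 Ft × 23% = 1518 Ft

14966 Ft > 1518 Ft, so the general income tax governs.

14966 Ft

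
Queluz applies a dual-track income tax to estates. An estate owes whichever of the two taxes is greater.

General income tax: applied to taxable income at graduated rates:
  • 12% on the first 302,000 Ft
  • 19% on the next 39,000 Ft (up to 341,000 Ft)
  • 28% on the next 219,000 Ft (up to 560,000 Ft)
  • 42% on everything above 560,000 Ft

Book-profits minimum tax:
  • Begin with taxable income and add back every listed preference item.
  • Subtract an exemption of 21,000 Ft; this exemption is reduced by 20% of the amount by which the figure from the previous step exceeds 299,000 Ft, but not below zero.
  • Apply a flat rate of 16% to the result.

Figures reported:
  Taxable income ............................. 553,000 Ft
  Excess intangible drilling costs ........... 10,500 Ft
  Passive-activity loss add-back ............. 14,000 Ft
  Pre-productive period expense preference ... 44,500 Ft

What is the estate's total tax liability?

General income tax:
  302,000 Ft × 12% = 36,240 Ft
  39,000 Ft × 19% = 7,410 Ft
  212,000 Ft × 28% = 59,360 Ft
  → 103,010 Ft

Book-profits minimum tax:
  Adjusted income: 553,000 Ft + 10,500 Ft + 14,000 Ft + 44,500 Ft = 622,000 Ft
  Exemption: 20% × (622,000 Ft − 299,000 Ft) = 64,600 Ft ≥ 21,000 Ft, so the exemption is fully phased out
  Base: 622,000 Ft − 0 Ft = 622,000 Ft
  622,000 Ft × 16% = 99,520 Ft

103,010 Ft > 99,520 Ft, so the general income tax governs.

103,010 Ft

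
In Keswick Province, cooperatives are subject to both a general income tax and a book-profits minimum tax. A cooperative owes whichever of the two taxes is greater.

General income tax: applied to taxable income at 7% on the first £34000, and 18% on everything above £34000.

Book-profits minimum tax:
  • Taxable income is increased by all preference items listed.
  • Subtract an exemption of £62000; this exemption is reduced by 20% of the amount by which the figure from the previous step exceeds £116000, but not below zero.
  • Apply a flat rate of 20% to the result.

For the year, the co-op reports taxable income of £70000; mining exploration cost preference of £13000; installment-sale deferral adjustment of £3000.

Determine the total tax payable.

Book-profits minimum tax:
  Adjusted income: £70000 + £13000 + £3000 = £86000
  Exemption: £86000 ≤ £116000, so full £62000 applies
  Base: £86000 − £62000 = £24000
  £24000 × 20% = £4800

General income tax:
  £34000 × 7% = £2380
  £36000 × 18% = £6480
  → £8860

£8860 > £4800, so the general income tax governs.

£8860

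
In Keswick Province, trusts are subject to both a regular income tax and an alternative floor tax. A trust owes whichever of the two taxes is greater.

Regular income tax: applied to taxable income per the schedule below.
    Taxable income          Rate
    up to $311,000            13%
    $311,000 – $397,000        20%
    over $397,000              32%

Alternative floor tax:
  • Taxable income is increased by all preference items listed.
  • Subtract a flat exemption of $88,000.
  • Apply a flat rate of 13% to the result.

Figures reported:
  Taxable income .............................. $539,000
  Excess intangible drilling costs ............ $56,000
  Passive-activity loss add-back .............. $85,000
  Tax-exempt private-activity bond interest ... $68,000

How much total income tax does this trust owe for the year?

Regular income tax:
  $311,000 × 13% = $40,430
  $86,000 × 20% = $17,200
  $142,000 × 32% = $45,440
  → $103,070

Alternative floor tax:
  Adjusted income: $539,000 + $56,000 + $85,000 + $68,000 = $748,000
  Less exemption $88,000 → base $660,000
  $660,000 × 13% = $85,800

$103,070 > $85,800, so the regular income tax governs.

$103,070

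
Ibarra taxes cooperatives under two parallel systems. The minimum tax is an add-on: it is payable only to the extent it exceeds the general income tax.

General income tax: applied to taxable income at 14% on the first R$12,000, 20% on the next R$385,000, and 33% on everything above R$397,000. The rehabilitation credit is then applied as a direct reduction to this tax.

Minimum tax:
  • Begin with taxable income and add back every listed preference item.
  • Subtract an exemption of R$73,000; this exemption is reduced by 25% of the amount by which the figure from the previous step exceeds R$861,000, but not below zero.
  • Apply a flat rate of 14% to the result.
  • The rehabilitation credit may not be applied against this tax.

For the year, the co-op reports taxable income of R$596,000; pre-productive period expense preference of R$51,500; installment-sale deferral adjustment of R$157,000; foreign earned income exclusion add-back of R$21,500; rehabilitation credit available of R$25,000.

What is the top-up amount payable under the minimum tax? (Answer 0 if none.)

Minimum tax:
  Adjusted income: R$596,000 + R$51,500 + R$157,000 + R$21,500 = R$826,000
  Exemption: R$826,000 ≤ R$861,000, so full R$73,000 applies
  Base: R$826,000 − R$73,000 = R$753,000
  R$753,000 × 14% = R$105,420

General income tax:
  R$12,000 × 14% = R$1,680
  R$385,000 × 20% = R$77,000
  R$199,000 × 33% = R$65,670
  → R$144,350
  Less rehabilitation credit R$25,000 → R$119,350

R$105,420 ≤ R$119,350, so no add-on is due.

R$0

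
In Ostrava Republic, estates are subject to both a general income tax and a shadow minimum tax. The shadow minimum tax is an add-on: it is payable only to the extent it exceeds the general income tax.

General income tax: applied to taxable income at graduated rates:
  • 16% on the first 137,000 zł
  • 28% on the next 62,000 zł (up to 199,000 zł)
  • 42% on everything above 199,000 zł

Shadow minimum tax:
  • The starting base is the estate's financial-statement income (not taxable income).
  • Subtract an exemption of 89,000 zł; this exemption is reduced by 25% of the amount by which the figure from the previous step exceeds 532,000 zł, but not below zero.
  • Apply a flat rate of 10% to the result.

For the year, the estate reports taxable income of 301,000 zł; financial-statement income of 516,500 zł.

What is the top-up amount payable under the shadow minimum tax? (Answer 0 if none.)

0 zł

General income tax:
  137,000 zł × 16% = 21,920 zł
  62,000 zł × 28% = 17,360 zł
  102,000 zł × 42% = 42,840 zł
  → 82,120 zł

Shadow minimum tax:
  Base (financial-statement income): 516,500 zł
  Exemption: 516,500 zł ≤ 532,000 zł, so full 89,000 zł applies
  Base: 516,500 zł − 89,000 zł = 427,500 zł
  427,500 zł × 10% = 42,750 zł

42,750 zł ≤ 82,120 zł, so no add-on is due.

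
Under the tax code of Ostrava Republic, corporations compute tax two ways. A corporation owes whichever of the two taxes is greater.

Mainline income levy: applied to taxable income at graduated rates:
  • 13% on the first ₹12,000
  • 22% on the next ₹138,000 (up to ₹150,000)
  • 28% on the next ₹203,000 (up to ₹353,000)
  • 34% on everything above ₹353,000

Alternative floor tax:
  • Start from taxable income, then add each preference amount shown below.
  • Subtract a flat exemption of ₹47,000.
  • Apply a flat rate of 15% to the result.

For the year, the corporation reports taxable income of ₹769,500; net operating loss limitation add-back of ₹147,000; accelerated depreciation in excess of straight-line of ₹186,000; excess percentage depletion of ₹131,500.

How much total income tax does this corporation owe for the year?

Mainline income levy:
  ₹12,000 × 13% = ₹1,560
  ₹138,000 × 22% = ₹30,360
  ₹203,000 × 28% = ₹56,840
  ₹416,500 × 34% = ₹141,610
  → ₹230,370

Alternative floor tax:
  Adjusted income: ₹769,500 + ₹147,000 + ₹186,000 + ₹131,500 = ₹1,234,000
  Less exemption ₹47,000 → base ₹1,187,000
  ₹1,187,000 × 15% = ₹178,050

₹230,370 > ₹178,050, so the mainline income levy governs.

₹230,370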